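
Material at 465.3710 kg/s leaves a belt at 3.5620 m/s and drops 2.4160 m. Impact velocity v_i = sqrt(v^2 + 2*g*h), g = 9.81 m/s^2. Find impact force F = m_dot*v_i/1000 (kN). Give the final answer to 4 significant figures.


v_i = sqrt(3.5620^2 + 2*9.81*2.4160) = 7.75176 m/s
F = 465.3710 * 7.75176 / 1000
F = 3.607 kN


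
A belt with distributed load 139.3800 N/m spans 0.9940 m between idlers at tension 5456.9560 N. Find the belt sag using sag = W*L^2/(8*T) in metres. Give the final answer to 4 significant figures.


sag = 139.3800 * 0.9940^2 / (8 * 5456.9560)
sag = 0.003155 m


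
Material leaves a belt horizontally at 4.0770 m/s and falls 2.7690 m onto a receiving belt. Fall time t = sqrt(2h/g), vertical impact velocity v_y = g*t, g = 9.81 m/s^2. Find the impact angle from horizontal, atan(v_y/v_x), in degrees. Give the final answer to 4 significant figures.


t = sqrt(2*2.7690/9.81) = 0.751349 s
v_y = 9.81 * 0.751349 = 7.37073 m/s
angle = atan(7.37073 / 4.0770) = 61.05 deg


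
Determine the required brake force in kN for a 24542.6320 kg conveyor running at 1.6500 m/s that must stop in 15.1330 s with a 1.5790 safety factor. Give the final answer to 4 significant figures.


F = 24542.6320 * 1.6500 / 15.1330 * 1.5790 / 1000
F = 4.225 kN


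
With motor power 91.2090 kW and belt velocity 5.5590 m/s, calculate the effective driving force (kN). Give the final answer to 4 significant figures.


Te = P / v = 91.2090 / 5.5590
Te = 16.41 kN


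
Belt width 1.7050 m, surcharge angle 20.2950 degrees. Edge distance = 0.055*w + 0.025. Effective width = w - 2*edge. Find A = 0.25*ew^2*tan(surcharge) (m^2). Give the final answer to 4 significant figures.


edge = 0.055*1.7050 + 0.025 = 0.118775 m
ew = 1.7050 - 2*0.118775 = 1.46745 m
A = 0.25 * 1.46745^2 * tan(20.2950 deg)
A = 0.1991 m^2


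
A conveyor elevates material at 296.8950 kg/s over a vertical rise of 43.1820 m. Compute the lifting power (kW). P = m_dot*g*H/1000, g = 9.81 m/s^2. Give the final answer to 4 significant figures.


P = 296.8950 * 9.81 * 43.1820 / 1000
P = 125.8 kW


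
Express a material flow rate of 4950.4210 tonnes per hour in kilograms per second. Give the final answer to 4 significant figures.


m_dot = 4950.4210 * 1000 / 3600
m_dot = 1375 kg/s


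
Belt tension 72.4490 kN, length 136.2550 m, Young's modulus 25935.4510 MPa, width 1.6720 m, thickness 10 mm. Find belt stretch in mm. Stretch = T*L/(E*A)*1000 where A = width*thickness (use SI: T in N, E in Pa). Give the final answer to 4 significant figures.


A = 1.6720 * 0.01 = 0.01672 m^2
Stretch = 72.4490*1000 * 136.2550 / (25935.4510e6 * 0.01672) * 1000
Stretch = 22.76 mm


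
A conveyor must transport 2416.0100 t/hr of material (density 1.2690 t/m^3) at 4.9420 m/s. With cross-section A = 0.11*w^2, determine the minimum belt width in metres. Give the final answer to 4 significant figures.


A_req = 2416.0100 / (4.9420 * 1.2690 * 3600) = 0.107012 m^2
w = sqrt(0.107012 / 0.11)
w = 0.9863 m


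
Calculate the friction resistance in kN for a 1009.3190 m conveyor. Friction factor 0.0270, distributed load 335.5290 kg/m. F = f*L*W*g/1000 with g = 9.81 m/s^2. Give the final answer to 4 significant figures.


F = 0.0270 * 1009.3190 * 335.5290 * 9.81 / 1000
F = 89.70 kN


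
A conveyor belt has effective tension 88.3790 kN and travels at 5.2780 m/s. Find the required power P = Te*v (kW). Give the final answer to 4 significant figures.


P = Te * v = 88.3790 * 5.2780
P = 466.5 kW


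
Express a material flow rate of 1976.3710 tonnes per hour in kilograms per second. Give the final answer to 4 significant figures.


m_dot = 1976.3710 * 1000 / 3600
m_dot = 549.0 kg/s


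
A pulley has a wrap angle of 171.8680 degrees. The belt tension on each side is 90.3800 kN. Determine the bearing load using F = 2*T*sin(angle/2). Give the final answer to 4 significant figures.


F = 2 * 90.3800 * sin(171.8680/2 deg)
F = 180.3 kN


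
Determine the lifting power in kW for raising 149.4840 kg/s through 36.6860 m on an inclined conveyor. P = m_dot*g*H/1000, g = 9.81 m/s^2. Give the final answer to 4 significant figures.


P = 149.4840 * 9.81 * 36.6860 / 1000
P = 53.80 kW


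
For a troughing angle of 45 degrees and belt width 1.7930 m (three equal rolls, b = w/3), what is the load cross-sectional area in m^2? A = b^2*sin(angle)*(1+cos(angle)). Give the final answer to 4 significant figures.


b = 1.7930/3 = 0.597667 m
A = 0.597667^2 * sin(45 deg) * (1 + cos(45 deg))
A = 0.4312 m^2


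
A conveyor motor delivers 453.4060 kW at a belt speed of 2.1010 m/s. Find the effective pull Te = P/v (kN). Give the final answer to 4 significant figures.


Te = P / v = 453.4060 / 2.1010
Te = 215.8 kN


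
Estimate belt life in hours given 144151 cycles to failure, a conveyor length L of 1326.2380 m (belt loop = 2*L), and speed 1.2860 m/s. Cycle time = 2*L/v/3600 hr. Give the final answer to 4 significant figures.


cycle_time = 2 * 1326.2380 / 1.2860 / 3600 = 0.572938 hr
life = 144151 * 0.572938 = 82590 hours


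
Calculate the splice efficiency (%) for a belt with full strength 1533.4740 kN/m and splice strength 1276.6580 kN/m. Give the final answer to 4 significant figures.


Eff = 1276.6580 / 1533.4740 * 100
Eff = 83.25 %


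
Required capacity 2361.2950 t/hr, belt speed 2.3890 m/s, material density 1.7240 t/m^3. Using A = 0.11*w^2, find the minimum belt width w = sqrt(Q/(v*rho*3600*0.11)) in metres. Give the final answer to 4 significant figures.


A_req = 2361.2950 / (2.3890 * 1.7240 * 3600) = 0.159255 m^2
w = sqrt(0.159255 / 0.11)
w = 1.203 m


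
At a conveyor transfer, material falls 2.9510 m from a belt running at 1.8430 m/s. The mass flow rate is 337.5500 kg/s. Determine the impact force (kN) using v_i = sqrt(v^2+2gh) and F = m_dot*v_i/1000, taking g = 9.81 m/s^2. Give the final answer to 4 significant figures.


v_i = sqrt(1.8430^2 + 2*9.81*2.9510) = 7.82913 m/s
F = 337.5500 * 7.82913 / 1000
F = 2.643 kN


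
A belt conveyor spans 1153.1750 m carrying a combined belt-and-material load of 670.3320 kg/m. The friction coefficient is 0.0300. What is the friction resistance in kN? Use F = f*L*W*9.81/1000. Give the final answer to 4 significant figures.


F = 0.0300 * 1153.1750 * 670.3320 * 9.81 / 1000
F = 227.5 kN


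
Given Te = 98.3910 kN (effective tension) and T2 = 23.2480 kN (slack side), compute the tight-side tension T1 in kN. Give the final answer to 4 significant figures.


T1 = Te + T2 = 98.3910 + 23.2480
T1 = 121.6 kN


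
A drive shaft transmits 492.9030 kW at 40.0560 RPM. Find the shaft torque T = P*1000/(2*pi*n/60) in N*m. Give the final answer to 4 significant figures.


omega = 2*pi*40.0560/60 = 4.19465 rad/s
T = 492.9030*1000 / 4.19465
T = 117500 N*m


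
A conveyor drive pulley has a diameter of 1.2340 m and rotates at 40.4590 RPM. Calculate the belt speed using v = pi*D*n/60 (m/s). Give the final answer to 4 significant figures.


v = pi * 1.2340 * 40.4590 / 60
v = 2.614 m/s


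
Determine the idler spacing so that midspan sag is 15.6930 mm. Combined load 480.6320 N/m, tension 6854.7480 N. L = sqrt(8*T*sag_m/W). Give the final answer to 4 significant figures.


sag = 15.6930/1000 = 0.015693 m
L = sqrt(8 * 6854.7480 * 0.015693 / 480.6320)
L = 1.338 m


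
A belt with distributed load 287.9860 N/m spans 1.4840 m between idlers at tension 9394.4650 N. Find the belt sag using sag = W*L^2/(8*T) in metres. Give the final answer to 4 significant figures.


sag = 287.9860 * 1.4840^2 / (8 * 9394.4650)
sag = 0.008439 m


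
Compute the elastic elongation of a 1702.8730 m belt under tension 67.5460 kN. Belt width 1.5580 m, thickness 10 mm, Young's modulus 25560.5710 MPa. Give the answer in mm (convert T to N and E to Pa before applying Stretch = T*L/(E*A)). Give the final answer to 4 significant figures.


A = 1.5580 * 0.01 = 0.01558 m^2
Stretch = 67.5460*1000 * 1702.8730 / (25560.5710e6 * 0.01558) * 1000
Stretch = 288.8 mm


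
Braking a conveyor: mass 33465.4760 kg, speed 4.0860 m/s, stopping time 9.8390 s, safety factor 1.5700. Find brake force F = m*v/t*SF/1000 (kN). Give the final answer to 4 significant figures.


F = 33465.4760 * 4.0860 / 9.8390 * 1.5700 / 1000
F = 21.82 kN


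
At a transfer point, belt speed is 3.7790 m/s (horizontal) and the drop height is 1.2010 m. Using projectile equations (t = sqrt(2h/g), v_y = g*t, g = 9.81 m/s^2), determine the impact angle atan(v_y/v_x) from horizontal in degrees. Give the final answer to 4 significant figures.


t = sqrt(2*1.2010/9.81) = 0.494825 s
v_y = 9.81 * 0.494825 = 4.85423 m/s
angle = atan(4.85423 / 3.7790) = 52.10 deg


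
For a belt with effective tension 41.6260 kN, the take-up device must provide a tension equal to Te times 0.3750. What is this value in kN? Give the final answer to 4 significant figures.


T_tu = 41.6260 * 0.3750
T_tu = 15.61 kN


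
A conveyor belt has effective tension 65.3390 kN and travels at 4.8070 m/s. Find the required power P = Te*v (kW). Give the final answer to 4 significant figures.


P = Te * v = 65.3390 * 4.8070
P = 314.1 kW


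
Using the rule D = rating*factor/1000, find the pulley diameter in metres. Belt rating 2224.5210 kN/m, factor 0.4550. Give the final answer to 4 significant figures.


D = 2224.5210 * 0.4550 / 1000
D = 1.012 m


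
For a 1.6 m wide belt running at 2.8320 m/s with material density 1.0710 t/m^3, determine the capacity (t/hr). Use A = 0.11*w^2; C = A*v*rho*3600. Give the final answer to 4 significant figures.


A = 0.11 * 1.6^2 = 0.2816 m^2
C = 0.2816 * 2.8320 * 1.0710 * 3600
C = 3075 t/hr


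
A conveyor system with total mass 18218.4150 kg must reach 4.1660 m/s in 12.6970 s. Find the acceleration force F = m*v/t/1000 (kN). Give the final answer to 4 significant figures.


F = 18218.4150 * 4.1660 / 12.6970 / 1000
F = 5.978 kN


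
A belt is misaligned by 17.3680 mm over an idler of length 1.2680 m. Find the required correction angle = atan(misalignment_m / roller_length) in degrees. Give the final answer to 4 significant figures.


misalign_m = 17.3680 / 1000 = 0.017368 m
angle = atan(0.017368 / 1.2680)
angle = 0.7847 deg


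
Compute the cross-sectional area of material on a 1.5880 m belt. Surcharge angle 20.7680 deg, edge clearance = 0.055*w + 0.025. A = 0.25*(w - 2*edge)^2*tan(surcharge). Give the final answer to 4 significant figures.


edge = 0.055*1.5880 + 0.025 = 0.11234 m
ew = 1.5880 - 2*0.11234 = 1.36332 m
A = 0.25 * 1.36332^2 * tan(20.7680 deg)
A = 0.1762 m^2


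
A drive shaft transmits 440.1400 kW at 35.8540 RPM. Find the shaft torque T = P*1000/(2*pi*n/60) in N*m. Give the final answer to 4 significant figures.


omega = 2*pi*35.8540/60 = 3.75462 rad/s
T = 440.1400*1000 / 3.75462
T = 117200 N*m


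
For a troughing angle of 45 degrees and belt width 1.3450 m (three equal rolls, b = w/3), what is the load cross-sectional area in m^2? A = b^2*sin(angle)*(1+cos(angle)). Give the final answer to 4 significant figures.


b = 1.3450/3 = 0.448333 m
A = 0.448333^2 * sin(45 deg) * (1 + cos(45 deg))
A = 0.2426 m^2


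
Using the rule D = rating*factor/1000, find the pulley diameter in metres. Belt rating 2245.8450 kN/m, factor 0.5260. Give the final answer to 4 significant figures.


D = 2245.8450 * 0.5260 / 1000
D = 1.181 m


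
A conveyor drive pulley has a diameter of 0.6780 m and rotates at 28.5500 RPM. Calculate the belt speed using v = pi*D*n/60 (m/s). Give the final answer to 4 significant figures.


v = pi * 0.6780 * 28.5500 / 60
v = 1.014 m/s


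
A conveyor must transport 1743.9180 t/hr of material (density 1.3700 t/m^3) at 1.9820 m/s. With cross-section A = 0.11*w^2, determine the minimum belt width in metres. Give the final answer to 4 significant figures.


A_req = 1743.9180 / (1.9820 * 1.3700 * 3600) = 0.178402 m^2
w = sqrt(0.178402 / 0.11)
w = 1.274 m


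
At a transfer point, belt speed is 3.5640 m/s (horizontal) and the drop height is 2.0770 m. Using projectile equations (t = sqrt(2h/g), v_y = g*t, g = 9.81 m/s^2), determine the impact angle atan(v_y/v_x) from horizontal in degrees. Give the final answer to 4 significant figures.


t = sqrt(2*2.0770/9.81) = 0.650727 s
v_y = 9.81 * 0.650727 = 6.38363 m/s
angle = atan(6.38363 / 3.5640) = 60.83 deg


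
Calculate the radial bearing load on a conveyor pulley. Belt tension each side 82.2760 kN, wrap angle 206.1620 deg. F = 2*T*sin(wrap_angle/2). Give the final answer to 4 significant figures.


F = 2 * 82.2760 * sin(206.1620/2 deg)
F = 160.3 kN


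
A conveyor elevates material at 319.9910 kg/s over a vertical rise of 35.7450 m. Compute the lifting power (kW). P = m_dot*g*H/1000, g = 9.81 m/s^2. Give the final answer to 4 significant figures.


P = 319.9910 * 9.81 * 35.7450 / 1000
P = 112.2 kW


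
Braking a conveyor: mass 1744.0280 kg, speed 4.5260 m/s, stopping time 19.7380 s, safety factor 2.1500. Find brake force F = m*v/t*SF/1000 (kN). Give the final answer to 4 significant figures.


F = 1744.0280 * 4.5260 / 19.7380 * 2.1500 / 1000
F = 0.8598 kN


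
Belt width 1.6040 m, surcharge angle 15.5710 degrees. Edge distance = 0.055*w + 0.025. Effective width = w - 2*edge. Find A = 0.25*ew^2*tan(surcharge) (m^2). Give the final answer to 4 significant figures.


edge = 0.055*1.6040 + 0.025 = 0.11322 m
ew = 1.6040 - 2*0.11322 = 1.37756 m
A = 0.25 * 1.37756^2 * tan(15.5710 deg)
A = 0.1322 m^2


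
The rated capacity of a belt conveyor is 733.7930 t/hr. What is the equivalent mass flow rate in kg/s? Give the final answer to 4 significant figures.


m_dot = 733.7930 * 1000 / 3600
m_dot = 203.8 kg/s


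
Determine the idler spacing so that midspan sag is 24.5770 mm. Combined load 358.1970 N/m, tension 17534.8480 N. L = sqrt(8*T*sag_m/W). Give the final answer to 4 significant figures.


sag = 24.5770/1000 = 0.024577 m
L = sqrt(8 * 17534.8480 * 0.024577 / 358.1970)
L = 3.102 m


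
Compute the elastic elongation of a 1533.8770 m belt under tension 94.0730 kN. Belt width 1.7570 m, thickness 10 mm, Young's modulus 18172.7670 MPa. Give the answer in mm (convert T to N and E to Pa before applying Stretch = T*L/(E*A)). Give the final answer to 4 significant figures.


A = 1.7570 * 0.01 = 0.01757 m^2
Stretch = 94.0730*1000 * 1533.8770 / (18172.7670e6 * 0.01757) * 1000
Stretch = 451.9 mm


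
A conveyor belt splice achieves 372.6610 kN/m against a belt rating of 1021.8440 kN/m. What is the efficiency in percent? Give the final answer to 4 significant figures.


Eff = 372.6610 / 1021.8440 * 100
Eff = 36.47 %


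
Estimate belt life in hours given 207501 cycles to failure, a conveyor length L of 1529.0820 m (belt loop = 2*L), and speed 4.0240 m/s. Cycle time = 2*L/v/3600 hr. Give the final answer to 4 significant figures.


cycle_time = 2 * 1529.0820 / 4.0240 / 3600 = 0.211106 hr
life = 207501 * 0.211106 = 43800 hours


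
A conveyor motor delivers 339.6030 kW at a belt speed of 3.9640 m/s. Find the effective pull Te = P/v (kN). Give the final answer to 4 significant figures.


Te = P / v = 339.6030 / 3.9640
Te = 85.67 kN


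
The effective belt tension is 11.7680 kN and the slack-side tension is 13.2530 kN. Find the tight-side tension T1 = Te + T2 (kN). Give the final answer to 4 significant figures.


T1 = Te + T2 = 11.7680 + 13.2530
T1 = 25.02 kN


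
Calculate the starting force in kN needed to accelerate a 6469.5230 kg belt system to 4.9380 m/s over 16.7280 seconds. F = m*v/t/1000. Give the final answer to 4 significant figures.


F = 6469.5230 * 4.9380 / 16.7280 / 1000
F = 1.910 kN


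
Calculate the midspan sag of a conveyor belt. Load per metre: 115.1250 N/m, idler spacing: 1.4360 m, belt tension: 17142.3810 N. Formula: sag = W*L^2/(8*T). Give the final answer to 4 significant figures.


sag = 115.1250 * 1.4360^2 / (8 * 17142.3810)
sag = 0.001731 m


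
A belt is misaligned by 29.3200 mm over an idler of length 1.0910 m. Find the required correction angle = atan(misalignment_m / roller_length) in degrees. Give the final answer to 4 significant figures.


misalign_m = 29.3200 / 1000 = 0.029320 m
angle = atan(0.029320 / 1.0910)
angle = 1.539 deg


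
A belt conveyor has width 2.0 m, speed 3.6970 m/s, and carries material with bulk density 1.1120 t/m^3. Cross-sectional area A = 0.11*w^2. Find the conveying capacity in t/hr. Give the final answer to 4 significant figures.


A = 0.11 * 2.0^2 = 0.44 m^2
C = 0.44 * 3.6970 * 1.1120 * 3600
C = 6512 t/hr


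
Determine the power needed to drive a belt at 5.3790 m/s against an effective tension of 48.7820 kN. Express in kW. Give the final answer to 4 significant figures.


P = Te * v = 48.7820 * 5.3790
P = 262.4 kW


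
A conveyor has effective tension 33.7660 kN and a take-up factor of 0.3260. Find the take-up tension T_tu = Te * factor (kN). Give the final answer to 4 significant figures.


T_tu = 33.7660 * 0.3260
T_tu = 11.01 kN


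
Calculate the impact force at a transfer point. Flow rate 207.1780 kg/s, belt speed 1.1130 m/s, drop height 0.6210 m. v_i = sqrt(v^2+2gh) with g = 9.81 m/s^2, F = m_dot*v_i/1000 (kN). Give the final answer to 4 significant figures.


v_i = sqrt(1.1130^2 + 2*9.81*0.6210) = 3.66371 m/s
F = 207.1780 * 3.66371 / 1000
F = 0.7590 kN


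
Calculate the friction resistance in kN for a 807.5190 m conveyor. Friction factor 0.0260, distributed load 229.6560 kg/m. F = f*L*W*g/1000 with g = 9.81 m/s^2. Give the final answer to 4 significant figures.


F = 0.0260 * 807.5190 * 229.6560 * 9.81 / 1000
F = 47.30 kN


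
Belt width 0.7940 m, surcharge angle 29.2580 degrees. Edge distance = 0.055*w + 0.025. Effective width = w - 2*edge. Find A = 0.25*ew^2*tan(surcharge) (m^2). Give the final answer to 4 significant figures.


edge = 0.055*0.7940 + 0.025 = 0.06867 m
ew = 0.7940 - 2*0.06867 = 0.65666 m
A = 0.25 * 0.65666^2 * tan(29.2580 deg)
A = 0.06039 m^2


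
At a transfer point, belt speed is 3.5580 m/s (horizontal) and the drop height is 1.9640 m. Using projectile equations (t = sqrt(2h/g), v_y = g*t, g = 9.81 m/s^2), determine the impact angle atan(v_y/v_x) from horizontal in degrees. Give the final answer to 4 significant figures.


t = sqrt(2*1.9640/9.81) = 0.632778 s
v_y = 9.81 * 0.632778 = 6.20755 m/s
angle = atan(6.20755 / 3.5580) = 60.18 deg


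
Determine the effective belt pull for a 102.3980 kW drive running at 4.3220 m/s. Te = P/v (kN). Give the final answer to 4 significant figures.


Te = P / v = 102.3980 / 4.3220
Te = 23.69 kN


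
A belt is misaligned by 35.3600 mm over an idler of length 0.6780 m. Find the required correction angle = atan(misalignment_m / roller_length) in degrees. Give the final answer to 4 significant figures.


misalign_m = 35.3600 / 1000 = 0.035360 m
angle = atan(0.035360 / 0.6780)
angle = 2.985 deg


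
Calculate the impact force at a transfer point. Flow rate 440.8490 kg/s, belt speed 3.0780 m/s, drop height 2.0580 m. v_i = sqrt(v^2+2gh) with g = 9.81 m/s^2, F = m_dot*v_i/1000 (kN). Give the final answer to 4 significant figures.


v_i = sqrt(3.0780^2 + 2*9.81*2.0580) = 7.0606 m/s
F = 440.8490 * 7.0606 / 1000
F = 3.113 kN


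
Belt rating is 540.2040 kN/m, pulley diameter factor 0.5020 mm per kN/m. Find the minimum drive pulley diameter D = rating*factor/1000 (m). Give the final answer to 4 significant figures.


D = 540.2040 * 0.5020 / 1000
D = 0.2712 m


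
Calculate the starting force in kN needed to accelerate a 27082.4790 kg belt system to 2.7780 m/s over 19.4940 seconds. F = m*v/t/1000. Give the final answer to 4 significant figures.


F = 27082.4790 * 2.7780 / 19.4940 / 1000
F = 3.859 kN


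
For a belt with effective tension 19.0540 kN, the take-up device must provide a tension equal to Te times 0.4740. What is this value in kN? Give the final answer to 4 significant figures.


T_tu = 19.0540 * 0.4740
T_tu = 9.032 kN


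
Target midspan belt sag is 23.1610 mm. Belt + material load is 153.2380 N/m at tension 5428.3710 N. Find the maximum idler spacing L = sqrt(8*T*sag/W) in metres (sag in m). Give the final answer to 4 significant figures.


sag = 23.1610/1000 = 0.023161 m
L = sqrt(8 * 5428.3710 * 0.023161 / 153.2380)
L = 2.562 m


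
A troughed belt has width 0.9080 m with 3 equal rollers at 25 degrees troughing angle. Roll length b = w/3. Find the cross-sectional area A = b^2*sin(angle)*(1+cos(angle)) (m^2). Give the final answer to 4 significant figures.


b = 0.9080/3 = 0.302667 m
A = 0.302667^2 * sin(25 deg) * (1 + cos(25 deg))
A = 0.07380 m^2


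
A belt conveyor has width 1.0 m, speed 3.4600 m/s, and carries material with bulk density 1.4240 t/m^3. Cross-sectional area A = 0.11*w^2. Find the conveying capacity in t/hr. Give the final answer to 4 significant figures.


A = 0.11 * 1.0^2 = 0.11 m^2
C = 0.11 * 3.4600 * 1.4240 * 3600
C = 1951 t/hr


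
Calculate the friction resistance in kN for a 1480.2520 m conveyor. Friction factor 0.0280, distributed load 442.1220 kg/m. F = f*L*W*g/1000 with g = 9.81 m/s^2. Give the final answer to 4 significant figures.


F = 0.0280 * 1480.2520 * 442.1220 * 9.81 / 1000
F = 179.8 kN


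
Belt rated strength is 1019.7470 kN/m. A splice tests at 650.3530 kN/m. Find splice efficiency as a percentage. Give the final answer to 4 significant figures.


Eff = 650.3530 / 1019.7470 * 100
Eff = 63.78 %


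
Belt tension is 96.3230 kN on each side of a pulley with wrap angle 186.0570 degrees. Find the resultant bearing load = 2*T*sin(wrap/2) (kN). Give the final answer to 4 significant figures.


F = 2 * 96.3230 * sin(186.0570/2 deg)
F = 192.4 kN


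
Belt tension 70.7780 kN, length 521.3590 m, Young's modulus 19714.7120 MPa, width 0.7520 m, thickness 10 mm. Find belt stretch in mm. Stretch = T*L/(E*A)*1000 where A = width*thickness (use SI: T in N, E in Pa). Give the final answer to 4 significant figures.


A = 0.7520 * 0.01 = 0.00752 m^2
Stretch = 70.7780*1000 * 521.3590 / (19714.7120e6 * 0.00752) * 1000
Stretch = 248.9 mm


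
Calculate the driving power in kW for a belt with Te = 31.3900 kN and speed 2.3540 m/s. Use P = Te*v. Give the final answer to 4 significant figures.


P = Te * v = 31.3900 * 2.3540
P = 73.89 kW


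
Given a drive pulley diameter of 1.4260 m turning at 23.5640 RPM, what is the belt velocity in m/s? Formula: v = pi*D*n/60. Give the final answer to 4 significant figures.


v = pi * 1.4260 * 23.5640 / 60
v = 1.759 m/s


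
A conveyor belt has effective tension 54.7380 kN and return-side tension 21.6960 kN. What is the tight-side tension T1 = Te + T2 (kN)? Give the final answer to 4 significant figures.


T1 = Te + T2 = 54.7380 + 21.6960
T1 = 76.43 kN


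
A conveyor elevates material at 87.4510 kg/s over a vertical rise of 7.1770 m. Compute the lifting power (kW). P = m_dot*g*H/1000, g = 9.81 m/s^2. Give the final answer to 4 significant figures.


P = 87.4510 * 9.81 * 7.1770 / 1000
P = 6.157 kW


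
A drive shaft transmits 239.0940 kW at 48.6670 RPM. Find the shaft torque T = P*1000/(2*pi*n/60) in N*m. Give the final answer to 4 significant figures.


omega = 2*pi*48.6670/60 = 5.0964 rad/s
T = 239.0940*1000 / 5.0964
T = 46910 N*m


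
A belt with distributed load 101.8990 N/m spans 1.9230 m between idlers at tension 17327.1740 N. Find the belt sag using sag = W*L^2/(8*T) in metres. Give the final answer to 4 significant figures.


sag = 101.8990 * 1.9230^2 / (8 * 17327.1740)
sag = 0.002718 m


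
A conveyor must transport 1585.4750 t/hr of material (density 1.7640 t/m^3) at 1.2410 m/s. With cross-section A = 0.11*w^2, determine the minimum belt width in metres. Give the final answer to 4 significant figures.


A_req = 1585.4750 / (1.2410 * 1.7640 * 3600) = 0.201181 m^2
w = sqrt(0.201181 / 0.11)
w = 1.352 m


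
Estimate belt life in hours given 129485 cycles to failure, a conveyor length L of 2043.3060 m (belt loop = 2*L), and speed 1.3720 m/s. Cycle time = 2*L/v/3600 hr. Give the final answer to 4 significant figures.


cycle_time = 2 * 2043.3060 / 1.3720 / 3600 = 0.827383 hr
life = 129485 * 0.827383 = 107100 hours


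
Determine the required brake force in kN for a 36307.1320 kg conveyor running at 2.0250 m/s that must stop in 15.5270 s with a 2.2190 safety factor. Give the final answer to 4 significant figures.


F = 36307.1320 * 2.0250 / 15.5270 * 2.2190 / 1000
F = 10.51 kN


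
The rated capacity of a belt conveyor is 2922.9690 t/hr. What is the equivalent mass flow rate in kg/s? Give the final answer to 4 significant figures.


m_dot = 2922.9690 * 1000 / 3600
m_dot = 811.9 kg/s


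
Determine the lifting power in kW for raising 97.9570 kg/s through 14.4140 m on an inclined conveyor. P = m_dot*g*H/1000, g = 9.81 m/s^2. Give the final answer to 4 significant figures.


P = 97.9570 * 9.81 * 14.4140 / 1000
P = 13.85 kW


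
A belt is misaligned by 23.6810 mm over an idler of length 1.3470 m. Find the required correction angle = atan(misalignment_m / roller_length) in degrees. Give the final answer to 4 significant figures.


misalign_m = 23.6810 / 1000 = 0.023681 m
angle = atan(0.023681 / 1.3470)
angle = 1.007 deg


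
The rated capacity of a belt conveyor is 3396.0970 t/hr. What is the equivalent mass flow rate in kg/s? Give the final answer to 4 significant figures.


m_dot = 3396.0970 * 1000 / 3600
m_dot = 943.4 kg/s


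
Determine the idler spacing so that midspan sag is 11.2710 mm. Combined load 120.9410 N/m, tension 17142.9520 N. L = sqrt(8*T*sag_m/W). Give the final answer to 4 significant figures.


sag = 11.2710/1000 = 0.011271 m
L = sqrt(8 * 17142.9520 * 0.011271 / 120.9410)
L = 3.575 m


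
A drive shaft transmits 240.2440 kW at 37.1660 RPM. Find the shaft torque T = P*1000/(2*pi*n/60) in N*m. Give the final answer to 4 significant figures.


omega = 2*pi*37.1660/60 = 3.89201 rad/s
T = 240.2440*1000 / 3.89201
T = 61730 N*m


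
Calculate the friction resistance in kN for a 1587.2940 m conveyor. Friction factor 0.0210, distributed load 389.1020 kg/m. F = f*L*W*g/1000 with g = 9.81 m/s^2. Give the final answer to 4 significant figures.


F = 0.0210 * 1587.2940 * 389.1020 * 9.81 / 1000
F = 127.2 kN


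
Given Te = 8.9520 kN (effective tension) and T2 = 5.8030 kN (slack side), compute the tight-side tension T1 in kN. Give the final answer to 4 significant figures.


T1 = Te + T2 = 8.9520 + 5.8030
T1 = 14.75 kN


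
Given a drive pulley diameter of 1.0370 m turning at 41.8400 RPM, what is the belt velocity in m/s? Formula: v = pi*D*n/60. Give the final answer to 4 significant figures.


v = pi * 1.0370 * 41.8400 / 60
v = 2.272 m/s


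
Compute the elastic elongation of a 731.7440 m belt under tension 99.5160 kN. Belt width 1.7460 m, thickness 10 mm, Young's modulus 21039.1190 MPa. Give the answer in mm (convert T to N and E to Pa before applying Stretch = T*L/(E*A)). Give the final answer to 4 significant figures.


A = 1.7460 * 0.01 = 0.01746 m^2
Stretch = 99.5160*1000 * 731.7440 / (21039.1190e6 * 0.01746) * 1000
Stretch = 198.2 mm


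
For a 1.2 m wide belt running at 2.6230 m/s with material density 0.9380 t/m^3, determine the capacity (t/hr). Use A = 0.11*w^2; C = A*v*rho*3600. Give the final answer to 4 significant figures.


A = 0.11 * 1.2^2 = 0.1584 m^2
C = 0.1584 * 2.6230 * 0.9380 * 3600
C = 1403 t/hr


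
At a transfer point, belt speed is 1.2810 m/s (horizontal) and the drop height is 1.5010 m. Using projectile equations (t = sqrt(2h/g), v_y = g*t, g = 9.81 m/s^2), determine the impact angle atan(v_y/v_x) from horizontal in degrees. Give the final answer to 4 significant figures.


t = sqrt(2*1.5010/9.81) = 0.553186 s
v_y = 9.81 * 0.553186 = 5.42675 m/s
angle = atan(5.42675 / 1.2810) = 76.72 deg


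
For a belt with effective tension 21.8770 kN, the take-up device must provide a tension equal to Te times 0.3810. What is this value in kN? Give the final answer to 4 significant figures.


T_tu = 21.8770 * 0.3810
T_tu = 8.335 kN


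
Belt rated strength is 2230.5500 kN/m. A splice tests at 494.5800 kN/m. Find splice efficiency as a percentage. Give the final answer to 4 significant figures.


Eff = 494.5800 / 2230.5500 * 100
Eff = 22.17 %


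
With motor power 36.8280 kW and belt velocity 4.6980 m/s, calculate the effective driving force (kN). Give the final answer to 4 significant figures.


Te = P / v = 36.8280 / 4.6980
Te = 7.839 kN


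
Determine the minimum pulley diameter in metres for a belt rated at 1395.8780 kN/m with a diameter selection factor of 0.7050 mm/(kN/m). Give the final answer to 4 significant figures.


D = 1395.8780 * 0.7050 / 1000
D = 0.9841 m


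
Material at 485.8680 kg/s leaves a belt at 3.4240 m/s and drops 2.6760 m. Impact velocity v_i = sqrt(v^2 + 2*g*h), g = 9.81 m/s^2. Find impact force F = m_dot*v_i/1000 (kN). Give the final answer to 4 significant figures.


v_i = sqrt(3.4240^2 + 2*9.81*2.6760) = 8.01417 m/s
F = 485.8680 * 8.01417 / 1000
F = 3.894 kN


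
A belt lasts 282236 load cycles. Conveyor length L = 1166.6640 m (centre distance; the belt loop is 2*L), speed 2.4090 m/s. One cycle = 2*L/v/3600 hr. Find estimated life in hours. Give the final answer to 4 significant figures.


cycle_time = 2 * 1166.6640 / 2.4090 / 3600 = 0.269052 hr
life = 282236 * 0.269052 = 75940 hours


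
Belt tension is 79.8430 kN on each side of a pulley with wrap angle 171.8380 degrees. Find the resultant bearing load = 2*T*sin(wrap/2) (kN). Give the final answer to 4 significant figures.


F = 2 * 79.8430 * sin(171.8380/2 deg)
F = 159.3 kN


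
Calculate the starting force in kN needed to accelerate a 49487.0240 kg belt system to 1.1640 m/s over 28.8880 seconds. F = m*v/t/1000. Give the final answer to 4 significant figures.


F = 49487.0240 * 1.1640 / 28.8880 / 1000
F = 1.994 kN


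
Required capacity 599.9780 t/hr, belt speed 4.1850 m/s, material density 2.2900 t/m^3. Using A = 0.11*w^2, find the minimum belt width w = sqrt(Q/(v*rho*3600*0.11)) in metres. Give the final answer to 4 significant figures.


A_req = 599.9780 / (4.1850 * 2.2900 * 3600) = 0.0173901 m^2
w = sqrt(0.0173901 / 0.11)
w = 0.3976 m


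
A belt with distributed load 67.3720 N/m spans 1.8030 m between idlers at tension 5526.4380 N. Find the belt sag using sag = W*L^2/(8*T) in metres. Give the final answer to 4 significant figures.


sag = 67.3720 * 1.8030^2 / (8 * 5526.4380)
sag = 0.004954 m


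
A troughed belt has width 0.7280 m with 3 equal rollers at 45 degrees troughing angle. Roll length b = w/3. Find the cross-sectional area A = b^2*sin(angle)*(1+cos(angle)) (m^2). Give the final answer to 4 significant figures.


b = 0.7280/3 = 0.242667 m
A = 0.242667^2 * sin(45 deg) * (1 + cos(45 deg))
A = 0.07108 m^2


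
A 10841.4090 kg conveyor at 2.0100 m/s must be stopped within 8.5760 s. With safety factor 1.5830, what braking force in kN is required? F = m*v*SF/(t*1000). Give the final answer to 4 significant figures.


F = 10841.4090 * 2.0100 / 8.5760 * 1.5830 / 1000
F = 4.022 kN


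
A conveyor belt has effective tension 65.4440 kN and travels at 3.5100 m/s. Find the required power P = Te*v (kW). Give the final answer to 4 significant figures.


P = Te * v = 65.4440 * 3.5100
P = 229.7 kW


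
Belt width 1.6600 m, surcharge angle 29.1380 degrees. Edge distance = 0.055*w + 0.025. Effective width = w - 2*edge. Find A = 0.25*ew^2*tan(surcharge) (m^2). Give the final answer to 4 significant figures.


edge = 0.055*1.6600 + 0.025 = 0.1163 m
ew = 1.6600 - 2*0.1163 = 1.4274 m
A = 0.25 * 1.4274^2 * tan(29.1380 deg)
A = 0.2840 m^2


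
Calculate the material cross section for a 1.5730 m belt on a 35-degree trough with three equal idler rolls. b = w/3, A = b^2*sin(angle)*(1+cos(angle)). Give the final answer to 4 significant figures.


b = 1.5730/3 = 0.524333 m
A = 0.524333^2 * sin(35 deg) * (1 + cos(35 deg))
A = 0.2869 m^2


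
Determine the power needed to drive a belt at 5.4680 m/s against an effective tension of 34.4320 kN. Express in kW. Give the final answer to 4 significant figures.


P = Te * v = 34.4320 * 5.4680
P = 188.3 kW


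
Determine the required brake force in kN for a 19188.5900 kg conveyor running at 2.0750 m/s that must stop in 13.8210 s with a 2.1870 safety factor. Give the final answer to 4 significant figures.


F = 19188.5900 * 2.0750 / 13.8210 * 2.1870 / 1000
F = 6.300 kN


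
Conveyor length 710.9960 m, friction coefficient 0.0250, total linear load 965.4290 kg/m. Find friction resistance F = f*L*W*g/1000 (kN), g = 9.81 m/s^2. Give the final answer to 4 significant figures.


F = 0.0250 * 710.9960 * 965.4290 * 9.81 / 1000
F = 168.3 kN


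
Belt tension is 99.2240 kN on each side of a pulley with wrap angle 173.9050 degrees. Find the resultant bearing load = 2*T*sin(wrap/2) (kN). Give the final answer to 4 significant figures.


F = 2 * 99.2240 * sin(173.9050/2 deg)
F = 198.2 kN


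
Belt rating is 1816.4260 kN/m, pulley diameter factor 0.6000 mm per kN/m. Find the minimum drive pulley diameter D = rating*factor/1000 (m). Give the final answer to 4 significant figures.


D = 1816.4260 * 0.6000 / 1000
D = 1.090 m


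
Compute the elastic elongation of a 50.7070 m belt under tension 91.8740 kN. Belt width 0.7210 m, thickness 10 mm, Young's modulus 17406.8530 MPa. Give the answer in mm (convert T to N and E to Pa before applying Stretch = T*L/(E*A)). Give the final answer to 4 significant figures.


A = 0.7210 * 0.01 = 0.00721 m^2
Stretch = 91.8740*1000 * 50.7070 / (17406.8530e6 * 0.00721) * 1000
Stretch = 37.12 mm


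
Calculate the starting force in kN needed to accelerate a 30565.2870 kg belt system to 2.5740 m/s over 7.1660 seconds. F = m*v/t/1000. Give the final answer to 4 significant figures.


F = 30565.2870 * 2.5740 / 7.1660 / 1000
F = 10.98 kN


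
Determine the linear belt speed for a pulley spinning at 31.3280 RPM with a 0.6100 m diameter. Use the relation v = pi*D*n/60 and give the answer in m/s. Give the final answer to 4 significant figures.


v = pi * 0.6100 * 31.3280 / 60
v = 1.001 m/s


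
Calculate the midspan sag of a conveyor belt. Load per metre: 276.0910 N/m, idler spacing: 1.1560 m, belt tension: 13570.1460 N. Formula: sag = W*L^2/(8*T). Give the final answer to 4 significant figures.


sag = 276.0910 * 1.1560^2 / (8 * 13570.1460)
sag = 0.003399 m


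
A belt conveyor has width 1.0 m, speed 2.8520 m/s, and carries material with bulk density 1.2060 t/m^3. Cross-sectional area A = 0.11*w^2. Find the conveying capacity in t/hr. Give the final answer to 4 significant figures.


A = 0.11 * 1.0^2 = 0.11 m^2
C = 0.11 * 2.8520 * 1.2060 * 3600
C = 1362 t/hr


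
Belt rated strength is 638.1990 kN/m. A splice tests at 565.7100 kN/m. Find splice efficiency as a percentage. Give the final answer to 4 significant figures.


Eff = 565.7100 / 638.1990 * 100
Eff = 88.64 %


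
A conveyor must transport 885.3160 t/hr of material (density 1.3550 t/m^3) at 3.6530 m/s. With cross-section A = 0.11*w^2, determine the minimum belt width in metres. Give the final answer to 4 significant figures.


A_req = 885.3160 / (3.6530 * 1.3550 * 3600) = 0.0496829 m^2
w = sqrt(0.0496829 / 0.11)
w = 0.6721 m


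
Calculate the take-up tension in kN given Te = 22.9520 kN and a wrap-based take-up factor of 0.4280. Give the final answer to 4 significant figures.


T_tu = 22.9520 * 0.4280
T_tu = 9.823 kN


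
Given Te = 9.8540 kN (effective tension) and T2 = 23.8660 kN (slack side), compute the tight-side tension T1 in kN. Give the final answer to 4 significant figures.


T1 = Te + T2 = 9.8540 + 23.8660
T1 = 33.72 kN


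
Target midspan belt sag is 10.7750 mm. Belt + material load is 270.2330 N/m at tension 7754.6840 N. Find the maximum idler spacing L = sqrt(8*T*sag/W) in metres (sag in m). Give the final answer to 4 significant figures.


sag = 10.7750/1000 = 0.010775 m
L = sqrt(8 * 7754.6840 * 0.010775 / 270.2330)
L = 1.573 m


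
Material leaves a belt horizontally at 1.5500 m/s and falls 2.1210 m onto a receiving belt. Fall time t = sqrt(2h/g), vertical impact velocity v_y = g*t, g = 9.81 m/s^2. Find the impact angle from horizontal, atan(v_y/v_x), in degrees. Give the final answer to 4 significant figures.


t = sqrt(2*2.1210/9.81) = 0.657583 s
v_y = 9.81 * 0.657583 = 6.45089 m/s
angle = atan(6.45089 / 1.5500) = 76.49 deg


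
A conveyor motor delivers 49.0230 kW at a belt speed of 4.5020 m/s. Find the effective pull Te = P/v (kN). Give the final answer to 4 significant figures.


Te = P / v = 49.0230 / 4.5020
Te = 10.89 kN


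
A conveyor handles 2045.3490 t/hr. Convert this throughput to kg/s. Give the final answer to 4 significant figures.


m_dot = 2045.3490 * 1000 / 3600
m_dot = 568.2 kg/s


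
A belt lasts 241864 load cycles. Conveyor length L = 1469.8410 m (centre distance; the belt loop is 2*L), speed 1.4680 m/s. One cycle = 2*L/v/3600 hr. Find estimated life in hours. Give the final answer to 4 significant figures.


cycle_time = 2 * 1469.8410 / 1.4680 / 3600 = 0.556252 hr
life = 241864 * 0.556252 = 134500 hours


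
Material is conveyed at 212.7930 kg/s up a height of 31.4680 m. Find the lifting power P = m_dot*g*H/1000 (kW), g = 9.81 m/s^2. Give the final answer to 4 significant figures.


P = 212.7930 * 9.81 * 31.4680 / 1000
P = 65.69 kW


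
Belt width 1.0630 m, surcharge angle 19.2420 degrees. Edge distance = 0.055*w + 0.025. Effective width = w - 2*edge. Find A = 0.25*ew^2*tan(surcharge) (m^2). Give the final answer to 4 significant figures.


edge = 0.055*1.0630 + 0.025 = 0.083465 m
ew = 1.0630 - 2*0.083465 = 0.89607 m
A = 0.25 * 0.89607^2 * tan(19.2420 deg)
A = 0.07007 m^2


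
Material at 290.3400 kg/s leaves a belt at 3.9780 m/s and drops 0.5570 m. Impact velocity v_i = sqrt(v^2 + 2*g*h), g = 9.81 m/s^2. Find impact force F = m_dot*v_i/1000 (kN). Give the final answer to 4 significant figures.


v_i = sqrt(3.9780^2 + 2*9.81*0.5570) = 5.17231 m/s
F = 290.3400 * 5.17231 / 1000
F = 1.502 kN


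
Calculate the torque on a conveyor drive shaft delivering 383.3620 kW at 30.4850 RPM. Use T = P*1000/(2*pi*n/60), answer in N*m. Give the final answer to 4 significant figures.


omega = 2*pi*30.4850/60 = 3.19238 rad/s
T = 383.3620*1000 / 3.19238
T = 120100 N*m


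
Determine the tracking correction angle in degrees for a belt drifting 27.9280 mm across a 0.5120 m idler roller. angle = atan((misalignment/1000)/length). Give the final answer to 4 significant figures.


misalign_m = 27.9280 / 1000 = 0.027928 m
angle = atan(0.027928 / 0.5120)
angle = 3.122 deg


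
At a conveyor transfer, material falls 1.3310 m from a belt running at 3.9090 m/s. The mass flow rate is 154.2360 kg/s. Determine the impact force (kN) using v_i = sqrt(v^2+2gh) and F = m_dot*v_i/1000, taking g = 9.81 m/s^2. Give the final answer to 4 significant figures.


v_i = sqrt(3.9090^2 + 2*9.81*1.3310) = 6.43386 m/s
F = 154.2360 * 6.43386 / 1000
F = 0.9923 kN


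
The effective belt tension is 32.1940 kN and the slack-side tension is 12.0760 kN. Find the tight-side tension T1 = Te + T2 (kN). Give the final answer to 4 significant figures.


T1 = Te + T2 = 32.1940 + 12.0760
T1 = 44.27 kN


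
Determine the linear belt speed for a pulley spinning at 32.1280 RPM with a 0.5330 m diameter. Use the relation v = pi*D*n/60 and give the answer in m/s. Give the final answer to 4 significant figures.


v = pi * 0.5330 * 32.1280 / 60
v = 0.8966 m/s


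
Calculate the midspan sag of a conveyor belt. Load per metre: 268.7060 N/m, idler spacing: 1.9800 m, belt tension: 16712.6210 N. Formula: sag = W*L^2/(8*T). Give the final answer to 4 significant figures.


sag = 268.7060 * 1.9800^2 / (8 * 16712.6210)
sag = 0.007879 m


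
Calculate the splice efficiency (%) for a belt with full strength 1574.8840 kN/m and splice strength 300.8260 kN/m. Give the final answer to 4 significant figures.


Eff = 300.8260 / 1574.8840 * 100
Eff = 19.10 %
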